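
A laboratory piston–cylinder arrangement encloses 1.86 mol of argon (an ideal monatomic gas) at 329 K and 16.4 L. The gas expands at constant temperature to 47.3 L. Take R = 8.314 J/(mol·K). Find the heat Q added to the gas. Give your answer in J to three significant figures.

Isothermal ⇒ ΔU = 0, so Q = W = nRT ln(V₂/V₁).
Q = (1.86)(8.314)(329) ln(47.3/16.4) = 5088 × 1.059 = 5389 J.

Q ≈ 5390 J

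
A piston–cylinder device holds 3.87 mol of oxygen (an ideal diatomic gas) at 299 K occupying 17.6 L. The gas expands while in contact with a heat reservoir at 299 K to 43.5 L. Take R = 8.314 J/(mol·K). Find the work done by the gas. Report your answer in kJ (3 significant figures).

W ≈ 8.71 kJ

Isothermal: W = nRT ln(V₂/V₁).
W = (3.87)(8.314)(299) × ln(43.5/17.6)
  = 9620 × 0.9049
W_by_gas = 8705 J.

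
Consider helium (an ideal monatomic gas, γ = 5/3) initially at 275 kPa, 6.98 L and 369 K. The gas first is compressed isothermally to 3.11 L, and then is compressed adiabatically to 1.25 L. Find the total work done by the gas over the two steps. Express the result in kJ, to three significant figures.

Step 1 (isothermal): W = P₁V₁ ln(V₂/V₁) = (1920) ln(3.11/6.98) = -1552 J.
After step 1: P = 617.2 kPa, V = 3.11 L, T = 369 K.
Step 2 (adiabatic): W = (P₁V₁ − P₂V₂)/(γ−1) = (1920 − 3524)/0.667 = -2407 J.
W_total = -1552 − 2407 = -3959 J.

W_total ≈ -3.96 kJ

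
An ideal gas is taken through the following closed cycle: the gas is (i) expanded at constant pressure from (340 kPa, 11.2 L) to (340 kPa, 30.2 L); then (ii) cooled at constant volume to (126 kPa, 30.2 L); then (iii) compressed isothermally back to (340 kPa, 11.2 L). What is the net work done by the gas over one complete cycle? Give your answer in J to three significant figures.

W_net ≈ 2690 J

Leg (i): W = PΔV = (340)(30.2 − 11.2) = 6460 J.
Leg (ii): W = 0.
Leg (iii): W = PᵢVᵢ ln(V_f/Vᵢ) = (3805) ln(11.2/30.2) = -3774 J.
W_net = 6460 − 3774 = 2686 J.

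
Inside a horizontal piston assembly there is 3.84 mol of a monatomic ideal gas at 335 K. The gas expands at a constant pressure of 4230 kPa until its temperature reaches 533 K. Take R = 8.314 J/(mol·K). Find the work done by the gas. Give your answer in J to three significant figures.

Isobaric: W = P ΔV = nR ΔT.
W = (3.84)(8.314)(533 − 335) = 6321 J.

W ≈ 6320 J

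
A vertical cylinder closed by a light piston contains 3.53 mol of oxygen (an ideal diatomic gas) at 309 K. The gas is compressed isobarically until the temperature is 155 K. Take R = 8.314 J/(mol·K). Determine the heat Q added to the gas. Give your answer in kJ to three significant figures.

Q ≈ -15.8 kJ

Isobaric: W = nRΔT = (3.53)(8.314)(-154) = -4520 J.
ΔU = nCᵥΔT with Cᵥ = 5R/2: ΔU = (3.53)(20.79)(-154) = -11299 J.
Q = ΔU + W = -11299 − 4520 = -15819 J.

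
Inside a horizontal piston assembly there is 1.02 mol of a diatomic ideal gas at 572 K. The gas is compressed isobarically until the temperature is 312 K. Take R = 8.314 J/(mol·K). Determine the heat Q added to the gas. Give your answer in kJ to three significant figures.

Isobaric: W = nRΔT = (1.02)(8.314)(-260) = -2205 J.
ΔU = nCᵥΔT with Cᵥ = 5R/2: ΔU = (1.02)(20.79)(-260) = -5512 J.
Q = ΔU + W = -5512 − 2205 = -7717 J.

Q ≈ -7.72 kJ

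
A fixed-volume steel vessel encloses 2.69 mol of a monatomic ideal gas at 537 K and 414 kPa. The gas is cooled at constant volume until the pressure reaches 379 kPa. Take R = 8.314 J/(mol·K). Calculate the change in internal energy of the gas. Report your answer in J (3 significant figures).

Constant volume ⇒ W = 0, so Q = ΔU = nCᵥΔT with Cᵥ = 3R/2 = 12.47 J/(mol·K).
At constant V, T₂/T₁ = P₂/P₁ ⇒ ΔT = T₁(P₂/P₁ − 1) = 537·(379/414 − 1) = -45.4 K.
ΔU = (2.69)(12.47)(-45.4) = -1523 J.

ΔU ≈ -1520 J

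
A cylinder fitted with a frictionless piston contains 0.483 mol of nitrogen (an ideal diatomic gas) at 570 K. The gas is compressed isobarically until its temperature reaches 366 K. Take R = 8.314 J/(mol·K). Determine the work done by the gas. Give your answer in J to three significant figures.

W ≈ -819 J

Isobaric: W = P ΔV = nR ΔT.
W = (0.483)(8.314)(366 − 570) = -819.2 J.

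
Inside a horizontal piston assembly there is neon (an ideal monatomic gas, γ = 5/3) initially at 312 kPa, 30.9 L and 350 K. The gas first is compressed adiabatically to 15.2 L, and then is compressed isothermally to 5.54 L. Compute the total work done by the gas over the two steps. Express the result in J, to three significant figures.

Step 1 (adiabatic): W = (P₁V₁ − P₂V₂)/(γ−1) = (9641 − 15471)/0.667 = -8746 J.
After step 1: P = 1018 kPa, V = 15.2 L, T = 561.7 K.
Step 2 (isothermal): W = P₁V₁ ln(V₂/V₁) = (15471) ln(5.54/15.2) = -15615 J.
W_total = -8746 − 15615 = -24361 J.

W_total ≈ -24400 J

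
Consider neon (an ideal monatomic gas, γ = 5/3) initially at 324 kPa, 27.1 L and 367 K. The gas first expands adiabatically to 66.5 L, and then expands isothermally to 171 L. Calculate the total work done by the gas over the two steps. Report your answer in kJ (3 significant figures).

Step 1 (adiabatic): W = (P₁V₁ − P₂V₂)/(γ−1) = (8780 − 4826)/0.667 = 5931 J.
After step 1: P = 72.58 kPa, V = 66.5 L, T = 201.7 K.
Step 2 (isothermal): W = P₁V₁ ln(V₂/V₁) = (4826) ln(171/66.5) = 4558 J.
W_total = 5931 + 4558 = 10489 J.

W_total ≈ 10.5 kJ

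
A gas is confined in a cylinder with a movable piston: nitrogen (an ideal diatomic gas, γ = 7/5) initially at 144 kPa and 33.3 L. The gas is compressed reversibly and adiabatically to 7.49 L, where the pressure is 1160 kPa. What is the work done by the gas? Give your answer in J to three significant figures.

W ≈ -9730 J

Adiabatic: W = (P₁V₁ − P₂V₂)/(γ − 1) with γ = 7/5.
P₁V₁ = 4795 J, P₂V₂ = 8688 J.
W = (4795 − 8688) / 0.4 = -9733 J.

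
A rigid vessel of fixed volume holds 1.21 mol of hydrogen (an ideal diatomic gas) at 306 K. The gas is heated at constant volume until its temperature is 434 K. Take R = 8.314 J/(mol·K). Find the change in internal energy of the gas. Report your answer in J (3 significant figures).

ΔU ≈ 3220 J

Constant volume ⇒ W = 0, so Q = ΔU = nCᵥΔT with Cᵥ = 5R/2 = 20.79 J/(mol·K).
ΔU = (1.21)(20.79)(434 − 306) = 3219 J.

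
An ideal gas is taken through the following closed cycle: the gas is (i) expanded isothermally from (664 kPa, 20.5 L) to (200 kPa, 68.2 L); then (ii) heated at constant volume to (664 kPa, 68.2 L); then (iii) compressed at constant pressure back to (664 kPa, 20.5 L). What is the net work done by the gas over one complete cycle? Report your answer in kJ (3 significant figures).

Leg (i): W = PᵢVᵢ ln(V_f/Vᵢ) = (13612) ln(68.2/20.5) = 16362 J.
Leg (ii): W = 0.
Leg (iii): W = PΔV = (664)(20.5 − 68.2) = -31673 J.
W_net = 16362 − 31673 = -15311 J.

W_net ≈ -15.3 kJ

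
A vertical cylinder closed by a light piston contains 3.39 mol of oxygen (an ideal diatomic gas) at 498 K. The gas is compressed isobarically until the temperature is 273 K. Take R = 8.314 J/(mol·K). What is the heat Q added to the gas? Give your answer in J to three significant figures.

Q ≈ -22200 J

Isobaric: W = nRΔT = (3.39)(8.314)(-225) = -6342 J.
ΔU = nCᵥΔT with Cᵥ = 5R/2: ΔU = (3.39)(20.79)(-225) = -15854 J.
Q = ΔU + W = -15854 − 6342 = -22195 J.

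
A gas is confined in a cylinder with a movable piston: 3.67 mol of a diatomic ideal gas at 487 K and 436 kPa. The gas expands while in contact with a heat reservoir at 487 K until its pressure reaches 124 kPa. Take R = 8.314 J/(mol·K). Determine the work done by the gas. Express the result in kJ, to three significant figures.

Isothermal process: W = nRT ln(V₂/V₁) = nRT ln(P₁/P₂).
W = (3.67)(8.314)(487) × ln(436/124)
  = 14860 × ln(3.516) = 14860 × 1.257
W_by_gas = 18684 J.

W ≈ 18.7 kJ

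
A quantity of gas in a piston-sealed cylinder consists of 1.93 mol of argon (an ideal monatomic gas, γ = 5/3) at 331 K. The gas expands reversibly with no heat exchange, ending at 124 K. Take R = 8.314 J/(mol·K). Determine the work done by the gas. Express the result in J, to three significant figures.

Adiabatic ⇒ Q = 0, so W_by = −ΔU = nCᵥ(T₁ − T₂).
Cᵥ = 3R/2 = 12.47 J/(mol·K).
W = (1.93)(12.47)(331 − 124) = 4982 J.

W ≈ 4980 J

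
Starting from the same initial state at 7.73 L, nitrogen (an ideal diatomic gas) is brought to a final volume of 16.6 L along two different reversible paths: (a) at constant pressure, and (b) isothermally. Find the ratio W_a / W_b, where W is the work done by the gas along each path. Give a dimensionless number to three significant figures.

W_a / W_b ≈ 1.50

Path (a) isobaric: W = P₁(V₂ − V₁) → W_a/(P₁V₁) = 1.147.
Path (b) isothermal: W = P₁V₁ ln(V₂/V₁) → W_b/(P₁V₁) = 0.7643.
W_a / W_b = 1.147 / 0.7643 = 1.501.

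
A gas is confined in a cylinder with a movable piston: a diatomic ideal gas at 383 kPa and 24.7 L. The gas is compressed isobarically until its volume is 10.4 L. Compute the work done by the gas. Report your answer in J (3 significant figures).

W ≈ -5480 J

Isobaric: W = P ΔV.
W = (383 kPa)(10.4 − 24.7 L) = (383)(-14.3) = -5477 J.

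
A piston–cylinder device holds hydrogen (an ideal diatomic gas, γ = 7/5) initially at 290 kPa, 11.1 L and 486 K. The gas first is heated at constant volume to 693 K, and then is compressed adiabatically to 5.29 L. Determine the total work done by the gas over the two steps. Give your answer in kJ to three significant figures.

Step 1 (isochoric): W = 0 (constant volume).
After step 1: P = 413.5 kPa (V unchanged).
Step 2 (adiabatic): W = (P₁V₁ − P₂V₂)/(γ−1) = (4590 − 6174)/0.4 = -3960 J.
W_total = 0 − 3960 = -3960 J.

W_total ≈ -3.96 kJ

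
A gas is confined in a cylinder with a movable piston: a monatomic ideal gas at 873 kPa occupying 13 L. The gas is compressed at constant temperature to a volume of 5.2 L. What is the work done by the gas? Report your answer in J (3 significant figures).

W ≈ -10400 J

Isothermal: W = nRT ln(V₂/V₁) = P₁V₁ ln(V₂/V₁).
P₁V₁ = (873 kPa)(13 L) = 11349 J.
W = 11349 × ln(5.2/13) = 11349 × -0.9163
W_by_gas = -10399 J.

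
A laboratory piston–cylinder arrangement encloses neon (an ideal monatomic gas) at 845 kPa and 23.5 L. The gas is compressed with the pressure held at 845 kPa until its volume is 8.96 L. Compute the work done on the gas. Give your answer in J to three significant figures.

Isobaric: W = P ΔV.
W = (845 kPa)(8.96 − 23.5 L) = (845)(-14.54) = -12286 J.
Work on gas = −W_by = 12286 J.

W ≈ 12300 J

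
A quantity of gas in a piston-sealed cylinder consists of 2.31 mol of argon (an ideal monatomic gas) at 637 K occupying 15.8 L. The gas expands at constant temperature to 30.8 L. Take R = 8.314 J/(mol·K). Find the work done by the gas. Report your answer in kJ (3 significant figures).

Isothermal: W = nRT ln(V₂/V₁).
W = (2.31)(8.314)(637) × ln(30.8/15.8)
  = 12234 × 0.6675
W_by_gas = 8166 J.

W ≈ 8.17 kJ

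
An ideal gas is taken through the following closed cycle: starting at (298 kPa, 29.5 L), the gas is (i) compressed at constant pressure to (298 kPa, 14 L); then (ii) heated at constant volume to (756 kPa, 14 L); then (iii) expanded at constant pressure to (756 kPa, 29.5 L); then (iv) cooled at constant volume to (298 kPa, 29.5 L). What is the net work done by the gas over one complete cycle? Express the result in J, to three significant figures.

W_net ≈ 7100 J

Constant-volume legs do no work.
W(i) = (298)(14 − 29.5) = -4619 J; W(iii) = (756)(29.5 − 14) = 11718 J.
W_net = -4619 + 11718 = 7099 J (the clockwise enclosed area).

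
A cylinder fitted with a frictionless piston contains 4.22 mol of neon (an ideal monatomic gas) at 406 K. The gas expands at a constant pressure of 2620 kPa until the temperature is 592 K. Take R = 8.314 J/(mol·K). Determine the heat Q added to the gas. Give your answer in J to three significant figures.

Q ≈ 16300 J

Isobaric: W = nRΔT = (4.22)(8.314)(186) = 6526 J.
ΔU = nCᵥΔT with Cᵥ = 3R/2: ΔU = (4.22)(12.47)(186) = 9789 J.
Q = ΔU + W = 9789 + 6526 = 16315 J.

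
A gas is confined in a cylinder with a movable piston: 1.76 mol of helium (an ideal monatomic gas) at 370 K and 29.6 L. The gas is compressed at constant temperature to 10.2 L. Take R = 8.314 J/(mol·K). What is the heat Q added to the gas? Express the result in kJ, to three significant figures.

Q ≈ -5.77 kJ

Isothermal ⇒ ΔU = 0, so Q = W = nRT ln(V₂/V₁).
Q = (1.76)(8.314)(370) ln(10.2/29.6) = 5414 × -1.065 = -5768 J.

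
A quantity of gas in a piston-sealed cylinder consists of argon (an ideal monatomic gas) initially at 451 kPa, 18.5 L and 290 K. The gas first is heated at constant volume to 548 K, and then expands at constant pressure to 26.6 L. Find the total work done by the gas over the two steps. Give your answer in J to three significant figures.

Step 1 (isochoric): W = 0 (constant volume).
After step 1: P = 852.2 kPa (V unchanged).
Step 2 (isobaric): W = PΔV = (852.2 kPa)(26.6 − 18.5 L) = 6903 J.
W_total = 0 + 6903 = 6903 J.

W_total ≈ 6900 J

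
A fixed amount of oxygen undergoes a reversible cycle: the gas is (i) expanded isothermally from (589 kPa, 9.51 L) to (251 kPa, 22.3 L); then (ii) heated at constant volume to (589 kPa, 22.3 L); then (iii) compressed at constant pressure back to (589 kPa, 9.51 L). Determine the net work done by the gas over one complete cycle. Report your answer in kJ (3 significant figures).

W_net ≈ -2.76 kJ

Leg (i): W = PᵢVᵢ ln(V_f/Vᵢ) = (5601) ln(22.3/9.51) = 4774 J.
Leg (ii): W = 0.
Leg (iii): W = PΔV = (589)(9.51 − 22.3) = -7533 J.
W_net = 4774 − 7533 = -2760 J.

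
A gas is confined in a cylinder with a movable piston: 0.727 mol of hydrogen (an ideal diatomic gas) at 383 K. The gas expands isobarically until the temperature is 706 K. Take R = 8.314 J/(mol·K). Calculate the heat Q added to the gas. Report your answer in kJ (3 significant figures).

Isobaric: W = nRΔT = (0.727)(8.314)(323) = 1952 J.
ΔU = nCᵥΔT with Cᵥ = 5R/2: ΔU = (0.727)(20.79)(323) = 4881 J.
Q = ΔU + W = 4881 + 1952 = 6833 J.

Q ≈ 6.83 kJ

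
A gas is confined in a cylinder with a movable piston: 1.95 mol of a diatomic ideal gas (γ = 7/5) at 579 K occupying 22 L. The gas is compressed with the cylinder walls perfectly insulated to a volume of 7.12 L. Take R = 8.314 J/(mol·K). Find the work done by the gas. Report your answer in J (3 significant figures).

W ≈ -13400 J

Adiabatic: TV^(γ−1) = const with γ = 7/5.
T₂ = T₁ (V₁/V₂)^(γ−1) = 579 × (22/7.12)^0.4 = 579 × 1.57 = 909.2 K.
W_by = nCᵥ(T₁ − T₂) = (1.95)(20.79)(579 − 909.2) = -13383 J.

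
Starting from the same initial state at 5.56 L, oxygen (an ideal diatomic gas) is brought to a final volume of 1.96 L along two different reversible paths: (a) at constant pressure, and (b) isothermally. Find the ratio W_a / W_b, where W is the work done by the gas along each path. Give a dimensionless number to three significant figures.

W_a / W_b ≈ 0.621

Path (a) isobaric: W = P₁(V₂ − V₁) → W_a/(P₁V₁) = -0.6475.
Path (b) isothermal: W = P₁V₁ ln(V₂/V₁) → W_b/(P₁V₁) = -1.043.
W_a / W_b = -0.6475 / -1.043 = 0.621.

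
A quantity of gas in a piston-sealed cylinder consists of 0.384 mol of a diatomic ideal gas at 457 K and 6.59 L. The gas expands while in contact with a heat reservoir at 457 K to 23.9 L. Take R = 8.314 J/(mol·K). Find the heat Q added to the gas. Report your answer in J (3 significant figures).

Q ≈ 1880 J

Isothermal ⇒ ΔU = 0, so Q = W = nRT ln(V₂/V₁).
Q = (0.384)(8.314)(457) ln(23.9/6.59) = 1459 × 1.288 = 1880 J.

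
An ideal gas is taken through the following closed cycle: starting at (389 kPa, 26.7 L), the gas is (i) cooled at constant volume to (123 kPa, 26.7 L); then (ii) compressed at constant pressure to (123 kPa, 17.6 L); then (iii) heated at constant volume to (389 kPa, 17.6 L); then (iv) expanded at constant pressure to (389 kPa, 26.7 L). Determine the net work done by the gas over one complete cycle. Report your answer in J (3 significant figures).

W_net ≈ 2420 J

Constant-volume legs do no work.
W(ii) = (123)(17.6 − 26.7) = -1119 J; W(iv) = (389)(26.7 − 17.6) = 3540 J.
W_net = -1119 + 3540 = 2421 J (the clockwise enclosed area).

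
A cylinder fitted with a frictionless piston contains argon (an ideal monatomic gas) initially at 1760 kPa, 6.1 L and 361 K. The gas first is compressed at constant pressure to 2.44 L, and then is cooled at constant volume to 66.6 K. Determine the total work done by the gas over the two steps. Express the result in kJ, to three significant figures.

Step 1 (isobaric): W = PΔV = (1760 kPa)(2.44 − 6.1 L) = -6442 J.
Step 2 (isochoric): W = 0 (constant volume).
W_total = -6442 + 0 = -6442 J.

W_total ≈ -6.44 kJ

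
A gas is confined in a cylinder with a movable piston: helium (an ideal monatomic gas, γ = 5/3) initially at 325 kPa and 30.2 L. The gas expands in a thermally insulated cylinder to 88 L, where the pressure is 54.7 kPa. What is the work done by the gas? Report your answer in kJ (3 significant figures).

Adiabatic: W = (P₁V₁ − P₂V₂)/(γ − 1) with γ = 5/3.
P₁V₁ = 9815 J, P₂V₂ = 4814 J.
W = (9815 − 4814) / 0.6667 = 7502 J.

W ≈ 7.50 kJ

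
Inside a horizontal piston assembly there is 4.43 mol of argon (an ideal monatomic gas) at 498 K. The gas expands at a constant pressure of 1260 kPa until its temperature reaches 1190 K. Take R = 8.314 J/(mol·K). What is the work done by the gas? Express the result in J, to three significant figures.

W ≈ 25500 J

Isobaric: W = P ΔV = nR ΔT.
W = (4.43)(8.314)(1190 − 498) = 25487 J.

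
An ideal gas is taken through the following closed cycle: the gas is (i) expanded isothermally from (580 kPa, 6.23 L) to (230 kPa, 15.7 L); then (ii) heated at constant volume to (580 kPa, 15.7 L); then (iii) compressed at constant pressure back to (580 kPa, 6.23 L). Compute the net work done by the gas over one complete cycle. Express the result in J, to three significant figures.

Leg (i): W = PᵢVᵢ ln(V_f/Vᵢ) = (3613) ln(15.7/6.23) = 3340 J.
Leg (ii): W = 0.
Leg (iii): W = PΔV = (580)(6.23 − 15.7) = -5493 J.
W_net = 3340 − 5493 = -2153 J.

W_net ≈ -2150 J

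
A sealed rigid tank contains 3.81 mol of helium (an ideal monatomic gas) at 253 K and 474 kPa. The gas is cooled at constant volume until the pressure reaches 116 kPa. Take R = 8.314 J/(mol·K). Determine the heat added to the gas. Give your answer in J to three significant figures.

Q ≈ -9080 J

Constant volume ⇒ W = 0, so Q = ΔU = nCᵥΔT with Cᵥ = 3R/2 = 12.47 J/(mol·K).
At constant V, T₂/T₁ = P₂/P₁ ⇒ ΔT = T₁(P₂/P₁ − 1) = 253·(116/474 − 1) = -191.1 K.
ΔU = (3.81)(12.47)(-191.1) = -9079 J.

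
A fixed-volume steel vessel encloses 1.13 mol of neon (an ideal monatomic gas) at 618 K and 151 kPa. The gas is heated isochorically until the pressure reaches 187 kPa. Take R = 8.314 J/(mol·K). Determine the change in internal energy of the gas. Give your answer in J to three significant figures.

ΔU ≈ 2080 J

Constant volume ⇒ W = 0, so Q = ΔU = nCᵥΔT with Cᵥ = 3R/2 = 12.47 J/(mol·K).
At constant V, T₂/T₁ = P₂/P₁ ⇒ ΔT = T₁(P₂/P₁ − 1) = 618·(187/151 − 1) = 147.3 K.
ΔU = (1.13)(12.47)(147.3) = 2076 J.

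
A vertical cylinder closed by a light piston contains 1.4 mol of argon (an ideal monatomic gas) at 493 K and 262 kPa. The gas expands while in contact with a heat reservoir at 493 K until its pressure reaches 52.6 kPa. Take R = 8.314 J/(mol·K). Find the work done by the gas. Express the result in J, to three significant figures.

Isothermal process: W = nRT ln(V₂/V₁) = nRT ln(P₁/P₂).
W = (1.4)(8.314)(493) × ln(262/52.6)
  = 5738 × ln(4.981) = 5738 × 1.606
W_by_gas = 9214 J.

W ≈ 9210 J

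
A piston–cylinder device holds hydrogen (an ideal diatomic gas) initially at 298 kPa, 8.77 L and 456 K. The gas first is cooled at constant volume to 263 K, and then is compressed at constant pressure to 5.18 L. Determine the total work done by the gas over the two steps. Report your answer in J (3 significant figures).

Step 1 (isochoric): W = 0 (constant volume).
After step 1: P = 171.9 kPa (V unchanged).
Step 2 (isobaric): W = PΔV = (171.9 kPa)(5.18 − 8.77 L) = -617 J.
W_total = 0 − 617 = -617 J.

W_total ≈ -617 J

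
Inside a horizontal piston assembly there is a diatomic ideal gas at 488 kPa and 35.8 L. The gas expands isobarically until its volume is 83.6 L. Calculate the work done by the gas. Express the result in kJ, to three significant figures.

W ≈ 23.3 kJ

Isobaric: W = P ΔV.
W = (488 kPa)(83.6 − 35.8 L) = (488)(47.8) = 23326 J.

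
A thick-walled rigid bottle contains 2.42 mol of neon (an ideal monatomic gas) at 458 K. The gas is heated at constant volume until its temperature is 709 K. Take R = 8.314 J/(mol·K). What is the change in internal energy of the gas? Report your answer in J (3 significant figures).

Constant volume ⇒ W = 0, so Q = ΔU = nCᵥΔT with Cᵥ = 3R/2 = 12.47 J/(mol·K).
ΔU = (2.42)(12.47)(709 − 458) = 7575 J.

ΔU ≈ 7580 J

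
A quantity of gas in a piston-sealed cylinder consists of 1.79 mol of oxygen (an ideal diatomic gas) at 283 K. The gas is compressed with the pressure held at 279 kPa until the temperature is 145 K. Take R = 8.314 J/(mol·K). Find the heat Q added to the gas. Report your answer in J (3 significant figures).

Isobaric: W = nRΔT = (1.79)(8.314)(-138) = -2054 J.
ΔU = nCᵥΔT with Cᵥ = 5R/2: ΔU = (1.79)(20.79)(-138) = -5134 J.
Q = ΔU + W = -5134 − 2054 = -7188 J.

Q ≈ -7190 J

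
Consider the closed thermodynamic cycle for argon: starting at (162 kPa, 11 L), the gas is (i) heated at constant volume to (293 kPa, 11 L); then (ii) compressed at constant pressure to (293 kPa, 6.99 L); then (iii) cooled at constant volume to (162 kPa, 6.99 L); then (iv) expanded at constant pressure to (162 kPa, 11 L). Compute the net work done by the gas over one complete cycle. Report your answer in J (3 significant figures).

W_net ≈ -525 J

Constant-volume legs do no work.
W(ii) = (293)(6.99 − 11) = -1175 J; W(iv) = (162)(11 − 6.99) = 649.6 J.
W_net = -1175 + 649.6 = -525.3 J (the counter-clockwise enclosed area).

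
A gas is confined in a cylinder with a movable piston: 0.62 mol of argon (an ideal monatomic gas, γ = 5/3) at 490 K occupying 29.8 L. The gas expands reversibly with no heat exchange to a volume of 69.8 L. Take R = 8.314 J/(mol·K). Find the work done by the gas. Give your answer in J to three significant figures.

Adiabatic: TV^(γ−1) = const with γ = 5/3.
T₂ = T₁ (V₁/V₂)^(γ−1) = 490 × (29.8/69.8)^0.667 = 490 × 0.567 = 277.8 K.
W_by = nCᵥ(T₁ − T₂) = (0.62)(12.47)(490 − 277.8) = 1641 J.

W ≈ 1640 J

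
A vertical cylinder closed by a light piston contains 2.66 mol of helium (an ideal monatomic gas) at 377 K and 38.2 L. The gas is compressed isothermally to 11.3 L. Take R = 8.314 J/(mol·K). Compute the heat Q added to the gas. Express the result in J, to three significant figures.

Isothermal ⇒ ΔU = 0, so Q = W = nRT ln(V₂/V₁).
Q = (2.66)(8.314)(377) ln(11.3/38.2) = 8337 × -1.218 = -10155 J.

Q ≈ -10200 J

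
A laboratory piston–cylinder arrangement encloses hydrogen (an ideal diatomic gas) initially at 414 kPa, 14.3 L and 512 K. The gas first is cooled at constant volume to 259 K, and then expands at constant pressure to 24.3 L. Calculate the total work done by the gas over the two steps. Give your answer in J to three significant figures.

W_total ≈ 2090 J

Step 1 (isochoric): W = 0 (constant volume).
After step 1: P = 209.4 kPa (V unchanged).
Step 2 (isobaric): W = PΔV = (209.4 kPa)(24.3 − 14.3 L) = 2094 J.
W_total = 0 + 2094 = 2094 J.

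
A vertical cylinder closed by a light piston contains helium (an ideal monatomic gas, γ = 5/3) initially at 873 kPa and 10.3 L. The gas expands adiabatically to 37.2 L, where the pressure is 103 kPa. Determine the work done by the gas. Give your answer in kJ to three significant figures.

W ≈ 7.74 kJ

Adiabatic: W = (P₁V₁ − P₂V₂)/(γ − 1) with γ = 5/3.
P₁V₁ = 8992 J, P₂V₂ = 3832 J.
W = (8992 − 3832) / 0.6667 = 7740 J.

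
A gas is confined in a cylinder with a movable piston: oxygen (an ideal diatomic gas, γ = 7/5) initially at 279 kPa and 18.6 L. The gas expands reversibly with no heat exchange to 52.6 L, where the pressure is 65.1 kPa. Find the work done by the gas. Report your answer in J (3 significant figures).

Adiabatic: W = (P₁V₁ − P₂V₂)/(γ − 1) with γ = 7/5.
P₁V₁ = 5189 J, P₂V₂ = 3424 J.
W = (5189 − 3424) / 0.4 = 4413 J.

W ≈ 4410 J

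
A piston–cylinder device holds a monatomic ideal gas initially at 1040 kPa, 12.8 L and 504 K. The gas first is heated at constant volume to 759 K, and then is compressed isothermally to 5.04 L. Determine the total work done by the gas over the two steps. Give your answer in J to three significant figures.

Step 1 (isochoric): W = 0 (constant volume).
After step 1: P = 1566 kPa (V unchanged).
Step 2 (isothermal): W = P₁V₁ ln(V₂/V₁) = (20047) ln(5.04/12.8) = -18685 J.
W_total = 0 − 18685 = -18685 J.

W_total ≈ -18700 J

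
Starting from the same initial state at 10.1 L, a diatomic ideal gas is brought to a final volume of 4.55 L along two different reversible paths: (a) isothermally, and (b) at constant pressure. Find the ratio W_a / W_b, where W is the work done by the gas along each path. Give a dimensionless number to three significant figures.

W_a / W_b ≈ 1.45

Path (a) isothermal: W = P₁V₁ ln(V₂/V₁) → W_a/(P₁V₁) = -0.7974.
Path (b) isobaric: W = P₁(V₂ − V₁) → W_b/(P₁V₁) = -0.5495.
W_a / W_b = -0.7974 / -0.5495 = 1.451.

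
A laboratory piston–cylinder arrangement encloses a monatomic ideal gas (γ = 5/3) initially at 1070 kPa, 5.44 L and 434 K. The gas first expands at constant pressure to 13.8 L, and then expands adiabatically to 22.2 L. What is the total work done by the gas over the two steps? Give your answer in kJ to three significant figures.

Step 1 (isobaric): W = PΔV = (1070 kPa)(13.8 − 5.44 L) = 8945 J.
After step 1: P = 1070 kPa, V = 13.8 L, T = 1101 K.
Step 2 (adiabatic): W = (P₁V₁ − P₂V₂)/(γ−1) = (14766 − 10755)/0.667 = 6016 J.
W_total = 8945 + 6016 = 14962 J.

W_total ≈ 15.0 kJ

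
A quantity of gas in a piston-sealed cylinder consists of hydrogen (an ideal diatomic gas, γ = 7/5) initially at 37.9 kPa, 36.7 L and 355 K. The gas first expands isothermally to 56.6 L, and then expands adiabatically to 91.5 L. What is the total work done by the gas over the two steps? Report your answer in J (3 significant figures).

Step 1 (isothermal): W = P₁V₁ ln(V₂/V₁) = (1391) ln(56.6/36.7) = 602.6 J.
After step 1: P = 24.57 kPa, V = 56.6 L, T = 355 K.
Step 2 (adiabatic): W = (P₁V₁ − P₂V₂)/(γ−1) = (1391 − 1148)/0.4 = 607.8 J.
W_total = 602.6 + 607.8 = 1210 J.

W_total ≈ 1210 J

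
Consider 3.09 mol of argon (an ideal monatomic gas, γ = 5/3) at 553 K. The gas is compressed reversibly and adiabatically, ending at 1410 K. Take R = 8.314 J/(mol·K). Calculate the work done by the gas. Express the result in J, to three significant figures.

W ≈ -33000 J

Adiabatic ⇒ Q = 0, so W_by = −ΔU = nCᵥ(T₁ − T₂).
Cᵥ = 3R/2 = 12.47 J/(mol·K).
W = (3.09)(12.47)(553 − 1410) = -33025 J.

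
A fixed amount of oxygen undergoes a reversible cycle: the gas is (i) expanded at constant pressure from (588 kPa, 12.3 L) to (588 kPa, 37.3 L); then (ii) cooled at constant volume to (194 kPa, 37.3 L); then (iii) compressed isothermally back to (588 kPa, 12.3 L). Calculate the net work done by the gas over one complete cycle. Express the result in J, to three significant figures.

Leg (i): W = PΔV = (588)(37.3 − 12.3) = 14700 J.
Leg (ii): W = 0.
Leg (iii): W = PᵢVᵢ ln(V_f/Vᵢ) = (7236) ln(12.3/37.3) = -8028 J.
W_net = 14700 − 8028 = 6672 J.

W_net ≈ 6670 J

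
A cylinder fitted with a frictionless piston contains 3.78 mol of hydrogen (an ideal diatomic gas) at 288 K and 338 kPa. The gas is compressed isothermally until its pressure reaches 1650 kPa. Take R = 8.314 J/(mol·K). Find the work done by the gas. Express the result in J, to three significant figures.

W ≈ -14400 J

Isothermal process: W = nRT ln(V₂/V₁) = nRT ln(P₁/P₂).
W = (3.78)(8.314)(288) × ln(338/1650)
  = 9051 × ln(0.2048) = 9051 × -1.585
W_by_gas = -14350 J.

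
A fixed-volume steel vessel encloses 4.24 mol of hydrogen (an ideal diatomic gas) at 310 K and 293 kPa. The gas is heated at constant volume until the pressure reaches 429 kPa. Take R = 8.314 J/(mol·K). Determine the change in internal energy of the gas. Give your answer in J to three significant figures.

ΔU ≈ 12700 J

Constant volume ⇒ W = 0, so Q = ΔU = nCᵥΔT with Cᵥ = 5R/2 = 20.79 J/(mol·K).
At constant V, T₂/T₁ = P₂/P₁ ⇒ ΔT = T₁(P₂/P₁ − 1) = 310·(429/293 − 1) = 143.9 K.
ΔU = (4.24)(20.79)(143.9) = 12681 J.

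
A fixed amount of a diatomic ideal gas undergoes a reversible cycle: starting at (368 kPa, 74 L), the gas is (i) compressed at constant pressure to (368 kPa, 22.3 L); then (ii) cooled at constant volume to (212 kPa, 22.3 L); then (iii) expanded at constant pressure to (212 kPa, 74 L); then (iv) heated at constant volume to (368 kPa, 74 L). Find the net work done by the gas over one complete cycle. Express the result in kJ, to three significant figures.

Constant-volume legs do no work.
W(i) = (368)(22.3 − 74) = -19026 J; W(iii) = (212)(74 − 22.3) = 10960 J.
W_net = -19026 + 10960 = -8065 J (the counter-clockwise enclosed area).

W_net ≈ -8.07 kJ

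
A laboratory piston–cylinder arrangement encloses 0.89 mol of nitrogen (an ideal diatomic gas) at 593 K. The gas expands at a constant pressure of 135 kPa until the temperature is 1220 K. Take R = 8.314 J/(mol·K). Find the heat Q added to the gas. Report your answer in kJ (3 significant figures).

Q ≈ 16.2 kJ

Isobaric: W = nRΔT = (0.89)(8.314)(627) = 4639 J.
ΔU = nCᵥΔT with Cᵥ = 5R/2: ΔU = (0.89)(20.79)(627) = 11599 J.
Q = ΔU + W = 11599 + 4639 = 16238 J.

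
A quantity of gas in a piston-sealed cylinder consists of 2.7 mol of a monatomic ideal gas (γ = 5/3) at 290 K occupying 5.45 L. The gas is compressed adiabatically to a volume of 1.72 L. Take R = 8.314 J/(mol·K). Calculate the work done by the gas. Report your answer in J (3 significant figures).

W ≈ -11300 J

Adiabatic: TV^(γ−1) = const with γ = 5/3.
T₂ = T₁ (V₁/V₂)^(γ−1) = 290 × (5.45/1.72)^0.667 = 290 × 2.157 = 625.6 K.
W_by = nCᵥ(T₁ − T₂) = (2.7)(12.47)(290 − 625.6) = -11301 J.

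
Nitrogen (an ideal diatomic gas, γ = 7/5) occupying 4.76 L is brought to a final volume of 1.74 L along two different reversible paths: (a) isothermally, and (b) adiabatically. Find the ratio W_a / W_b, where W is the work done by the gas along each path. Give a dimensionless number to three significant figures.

W_a / W_b ≈ 0.812

Path (a) isothermal: W = P₁V₁ ln(V₂/V₁) → W_a/(P₁V₁) = -1.006.
Path (b) adiabatic: W = P₁V₁(1 − (V₁/V₂)^(γ−1))/(γ−1) → W_b/(P₁V₁) = -1.239.
W_a / W_b = -1.006 / -1.239 = 0.8122.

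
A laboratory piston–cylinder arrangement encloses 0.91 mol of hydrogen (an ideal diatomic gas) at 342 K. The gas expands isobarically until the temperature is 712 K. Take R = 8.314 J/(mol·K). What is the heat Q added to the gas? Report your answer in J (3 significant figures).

Isobaric: W = nRΔT = (0.91)(8.314)(370) = 2799 J.
ΔU = nCᵥΔT with Cᵥ = 5R/2: ΔU = (0.91)(20.79)(370) = 6998 J.
Q = ΔU + W = 6998 + 2799 = 9798 J.

Q ≈ 9800 J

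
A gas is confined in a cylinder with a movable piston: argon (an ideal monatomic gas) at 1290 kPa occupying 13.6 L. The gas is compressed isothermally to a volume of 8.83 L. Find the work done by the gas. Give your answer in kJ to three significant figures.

Isothermal: W = nRT ln(V₂/V₁) = P₁V₁ ln(V₂/V₁).
P₁V₁ = (1290 kPa)(13.6 L) = 17544 J.
W = 17544 × ln(8.83/13.6) = 17544 × -0.4319
W_by_gas = -7578 J.

W ≈ -7.58 kJ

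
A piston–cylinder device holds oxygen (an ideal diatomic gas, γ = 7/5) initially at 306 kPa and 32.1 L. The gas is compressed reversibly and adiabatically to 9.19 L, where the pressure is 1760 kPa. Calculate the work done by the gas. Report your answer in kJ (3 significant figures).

Adiabatic: W = (P₁V₁ − P₂V₂)/(γ − 1) with γ = 7/5.
P₁V₁ = 9823 J, P₂V₂ = 16174 J.
W = (9823 − 16174) / 0.4 = -15880 J.

W ≈ -15.9 kJ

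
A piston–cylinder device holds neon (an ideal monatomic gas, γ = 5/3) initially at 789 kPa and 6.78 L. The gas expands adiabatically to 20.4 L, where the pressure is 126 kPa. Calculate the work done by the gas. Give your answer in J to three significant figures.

Adiabatic: W = (P₁V₁ − P₂V₂)/(γ − 1) with γ = 5/3.
P₁V₁ = 5349 J, P₂V₂ = 2570 J.
W = (5349 − 2570) / 0.6667 = 4169 J.

W ≈ 4170 J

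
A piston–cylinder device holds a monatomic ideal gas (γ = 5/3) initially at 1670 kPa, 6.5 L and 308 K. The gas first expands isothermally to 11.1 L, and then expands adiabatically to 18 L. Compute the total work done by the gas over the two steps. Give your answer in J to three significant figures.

W_total ≈ 10300 J

Step 1 (isothermal): W = P₁V₁ ln(V₂/V₁) = (10855) ln(11.1/6.5) = 5809 J.
After step 1: P = 977.9 kPa, V = 11.1 L, T = 308 K.
Step 2 (adiabatic): W = (P₁V₁ − P₂V₂)/(γ−1) = (10855 − 7864)/0.667 = 4486 J.
W_total = 5809 + 4486 = 10295 J.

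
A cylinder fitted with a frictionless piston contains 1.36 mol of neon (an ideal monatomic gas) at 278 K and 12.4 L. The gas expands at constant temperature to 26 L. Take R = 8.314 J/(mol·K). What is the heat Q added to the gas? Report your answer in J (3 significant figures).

Isothermal ⇒ ΔU = 0, so Q = W = nRT ln(V₂/V₁).
Q = (1.36)(8.314)(278) ln(26/12.4) = 3143 × 0.7404 = 2327 J.

Q ≈ 2330 J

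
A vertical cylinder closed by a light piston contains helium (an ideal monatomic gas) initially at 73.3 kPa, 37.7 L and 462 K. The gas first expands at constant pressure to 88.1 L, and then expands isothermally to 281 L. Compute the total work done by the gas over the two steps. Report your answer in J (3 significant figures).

W_total ≈ 11200 J

Step 1 (isobaric): W = PΔV = (73.3 kPa)(88.1 − 37.7 L) = 3694 J.
After step 1: P = 73.3 kPa, V = 88.1 L, T = 1080 K.
Step 2 (isothermal): W = P₁V₁ ln(V₂/V₁) = (6458) ln(281/88.1) = 7490 J.
W_total = 3694 + 7490 = 11185 J.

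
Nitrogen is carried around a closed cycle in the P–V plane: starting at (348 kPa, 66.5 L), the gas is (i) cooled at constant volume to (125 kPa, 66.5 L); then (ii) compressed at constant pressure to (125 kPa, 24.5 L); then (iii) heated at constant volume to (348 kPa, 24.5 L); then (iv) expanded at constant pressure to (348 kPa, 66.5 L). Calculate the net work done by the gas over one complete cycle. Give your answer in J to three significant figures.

W_net ≈ 9370 J

Constant-volume legs do no work.
W(ii) = (125)(24.5 − 66.5) = -5250 J; W(iv) = (348)(66.5 − 24.5) = 14616 J.
W_net = -5250 + 14616 = 9366 J (the clockwise enclosed area).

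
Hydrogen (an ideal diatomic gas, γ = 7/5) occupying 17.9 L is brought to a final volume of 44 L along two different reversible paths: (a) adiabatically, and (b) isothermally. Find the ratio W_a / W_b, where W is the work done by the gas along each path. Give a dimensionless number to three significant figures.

Path (a) adiabatic: W = P₁V₁(1 − (V₁/V₂)^(γ−1))/(γ−1) → W_a/(P₁V₁) = 0.7554.
Path (b) isothermal: W = P₁V₁ ln(V₂/V₁) → W_b/(P₁V₁) = 0.8994.
W_a / W_b = 0.7554 / 0.8994 = 0.8399.

W_a / W_b ≈ 0.840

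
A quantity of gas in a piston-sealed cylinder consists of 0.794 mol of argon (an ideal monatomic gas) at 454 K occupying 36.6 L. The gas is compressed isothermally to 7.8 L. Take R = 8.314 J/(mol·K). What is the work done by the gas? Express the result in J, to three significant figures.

W ≈ -4630 J

Isothermal: W = nRT ln(V₂/V₁).
W = (0.794)(8.314)(454) × ln(7.8/36.6)
  = 2997 × -1.546
W_by_gas = -4633 J.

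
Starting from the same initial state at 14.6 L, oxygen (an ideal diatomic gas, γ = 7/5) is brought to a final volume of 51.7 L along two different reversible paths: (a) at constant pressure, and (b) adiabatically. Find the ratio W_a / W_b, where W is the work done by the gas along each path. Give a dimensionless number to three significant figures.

W_a / W_b ≈ 2.56

Path (a) isobaric: W = P₁(V₂ − V₁) → W_a/(P₁V₁) = 2.541.
Path (b) adiabatic: W = P₁V₁(1 − (V₁/V₂)^(γ−1))/(γ−1) → W_b/(P₁V₁) = 0.9924.
W_a / W_b = 2.541 / 0.9924 = 2.561.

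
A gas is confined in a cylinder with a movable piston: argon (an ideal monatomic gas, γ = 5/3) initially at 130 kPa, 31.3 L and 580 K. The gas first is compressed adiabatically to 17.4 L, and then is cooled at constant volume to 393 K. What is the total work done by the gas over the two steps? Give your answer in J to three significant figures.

Step 1 (adiabatic): W = (P₁V₁ − P₂V₂)/(γ−1) = (4069 − 6018)/0.667 = -2924 J.
Step 2 (isochoric): W = 0 (constant volume).
W_total = -2924 + 0 = -2924 J.

W_total ≈ -2920 J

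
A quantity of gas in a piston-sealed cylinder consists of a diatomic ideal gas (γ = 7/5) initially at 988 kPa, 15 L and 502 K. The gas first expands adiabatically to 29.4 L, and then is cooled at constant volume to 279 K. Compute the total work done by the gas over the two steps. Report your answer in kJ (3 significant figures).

Step 1 (adiabatic): W = (P₁V₁ − P₂V₂)/(γ−1) = (14820 − 11323)/0.4 = 8744 J.
Step 2 (isochoric): W = 0 (constant volume).
W_total = 8744 + 0 = 8744 J.

W_total ≈ 8.74 kJ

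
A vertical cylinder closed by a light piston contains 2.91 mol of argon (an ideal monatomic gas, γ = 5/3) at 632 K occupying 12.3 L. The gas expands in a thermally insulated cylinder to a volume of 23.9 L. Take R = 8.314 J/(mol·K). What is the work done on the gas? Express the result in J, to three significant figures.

W ≈ -8210 J

Adiabatic: TV^(γ−1) = const with γ = 5/3.
T₂ = T₁ (V₁/V₂)^(γ−1) = 632 × (12.3/23.9)^0.667 = 632 × 0.6422 = 405.9 K.
W_by = nCᵥ(T₁ − T₂) = (2.91)(12.47)(632 − 405.9) = 8206 J.
Work on gas = −W_by = -8206 J.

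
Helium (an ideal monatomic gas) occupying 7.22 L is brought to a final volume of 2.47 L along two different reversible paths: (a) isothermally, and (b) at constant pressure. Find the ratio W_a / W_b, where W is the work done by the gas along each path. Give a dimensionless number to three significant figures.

W_a / W_b ≈ 1.63

Path (a) isothermal: W = P₁V₁ ln(V₂/V₁) → W_a/(P₁V₁) = -1.073.
Path (b) isobaric: W = P₁(V₂ − V₁) → W_b/(P₁V₁) = -0.6579.
W_a / W_b = -1.073 / -0.6579 = 1.63.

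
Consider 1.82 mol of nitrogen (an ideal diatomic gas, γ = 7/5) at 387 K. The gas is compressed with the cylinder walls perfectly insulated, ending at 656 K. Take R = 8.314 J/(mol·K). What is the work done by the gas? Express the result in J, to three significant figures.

Adiabatic ⇒ Q = 0, so W_by = −ΔU = nCᵥ(T₁ − T₂).
Cᵥ = 5R/2 = 20.79 J/(mol·K).
W = (1.82)(20.79)(387 − 656) = -10176 J.

W ≈ -10200 J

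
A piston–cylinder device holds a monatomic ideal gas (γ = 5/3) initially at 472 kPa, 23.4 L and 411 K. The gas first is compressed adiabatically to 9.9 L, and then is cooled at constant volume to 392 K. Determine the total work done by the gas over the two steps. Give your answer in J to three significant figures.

W_total ≈ -12800 J

Step 1 (adiabatic): W = (P₁V₁ − P₂V₂)/(γ−1) = (11045 − 19598)/0.667 = -12830 J.
Step 2 (isochoric): W = 0 (constant volume).
W_total = -12830 + 0 = -12830 J.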